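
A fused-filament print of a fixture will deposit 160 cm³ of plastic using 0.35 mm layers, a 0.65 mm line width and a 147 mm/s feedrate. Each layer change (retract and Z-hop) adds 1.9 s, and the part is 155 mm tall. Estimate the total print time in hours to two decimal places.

1.56 hours

Line area = 0.35 × 0.65, so 0.2275 mm².
Toolpath length = 160 cm³ / 0.2275 mm² = 160000 / 0.2275 = 703296.7 mm.
Print-move time = 703296.7 / 147 = 4784.3 s.
Layer count = ceil(155 / 0.35) = 443.
Z-hop total: 443 × 1.9 → 841.7 s.
Altogether 4784.3 + 841.7 = 5626 s, i.e. 1.56 hours.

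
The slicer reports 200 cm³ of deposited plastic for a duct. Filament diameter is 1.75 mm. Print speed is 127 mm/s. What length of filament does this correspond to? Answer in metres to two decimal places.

83.15 m

Filament cross-section = π × (1.75/2)² = 2.4053 mm².
Length = 200 cm³ / 2.4053 mm² = 200000 / 2.4053 = 83149.71 mm = 83.15 m.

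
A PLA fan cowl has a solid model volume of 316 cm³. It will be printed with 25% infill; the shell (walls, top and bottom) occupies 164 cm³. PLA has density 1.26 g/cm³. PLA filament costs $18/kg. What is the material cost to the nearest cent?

$4.58

Interior volume = 316 − 164, so 152 cm³.
Infill volume: 0.25 × 152 → 38 cm³.
Total extruded: 164 + 38 → 202 cm³.
Mass = 202 × 1.26, so 254.52 g.
At $18/kg: 254.52/1000 × 18 = $4.58.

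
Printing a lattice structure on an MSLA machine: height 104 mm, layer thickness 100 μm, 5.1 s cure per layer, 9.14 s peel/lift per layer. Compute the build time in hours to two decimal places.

4.11 hours

Number of layers: 104 / 0.1 → 1040 (rounded up).
Per-layer time: 5.1 + 9.14 → 14.24 s.
Build time: 1040 × 14.24 s = 14809.6 s, i.e. 4.11 hours.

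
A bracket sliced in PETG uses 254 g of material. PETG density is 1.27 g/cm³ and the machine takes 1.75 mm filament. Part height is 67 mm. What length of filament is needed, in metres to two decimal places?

Volume = 254 g / 1.27 g·cm⁻³ = 200 cm³ = 200000 mm³.
A = π r² = π × 0.875² = 2.4053 mm².
Length = 200000 / 2.4053 = 83149.71 mm = 83.15 m.

83.15 m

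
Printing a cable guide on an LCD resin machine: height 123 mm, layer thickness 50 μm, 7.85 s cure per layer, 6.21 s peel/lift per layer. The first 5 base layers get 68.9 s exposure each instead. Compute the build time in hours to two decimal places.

9.69 hours

Layers = ⌈123/0.05⌉ = 2460.
Burn-in layers = 5 × (68.9 + 6.21), so 375.55 s.
Normal layers = 2455 × (7.85 + 6.21), so 34517.3 s.
Total = 375.55 + 34517.3 = 34892.85 s = 9.69 hours.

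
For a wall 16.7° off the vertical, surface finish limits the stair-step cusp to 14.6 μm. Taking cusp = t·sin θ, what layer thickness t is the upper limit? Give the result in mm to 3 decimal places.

sin(16.7°) = 0.2874; t_max = 0.0146/0.2874 = 0.051 mm.

0.051 mm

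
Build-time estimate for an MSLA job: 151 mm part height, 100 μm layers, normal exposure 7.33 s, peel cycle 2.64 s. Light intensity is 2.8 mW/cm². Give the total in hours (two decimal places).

Layers = ⌈151/0.1⌉ = 1510.
Per-layer time: 7.33 + 2.64 → 9.97 s.
Build time: 1510 × 9.97 s = 15054.7 s, i.e. 4.18 hours.

4.18 hours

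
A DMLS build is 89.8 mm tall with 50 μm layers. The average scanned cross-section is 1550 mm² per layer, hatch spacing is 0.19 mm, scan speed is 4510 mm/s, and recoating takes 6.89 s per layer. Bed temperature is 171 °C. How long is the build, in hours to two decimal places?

4.34 hours

Layers = ⌈89.8/0.05⌉ = 1796.
Scan path per layer = 1550 / 0.19 = 8157.9 mm.
Scan time per layer = 8157.9 / 4510 = 1.8088 s.
Per-layer time: 1.8088 + 6.89 → 8.6988 s.
1796 layers × 8.6988 s/layer = 15623.0448 s, i.e. 4.34 hours.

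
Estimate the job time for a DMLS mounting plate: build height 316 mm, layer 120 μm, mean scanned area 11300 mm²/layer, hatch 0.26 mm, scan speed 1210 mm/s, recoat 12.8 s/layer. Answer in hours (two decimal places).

Number of layers: 316 / 0.12 → 2634 (rounded up).
Hatch length per layer = 11300 / 0.26 = 43461.5 mm.
Per-layer scan time = 43461.5 / 1210, so 35.9186 s.
Per-layer time: 35.9186 + 12.8 → 48.7186 s.
2634 layers × 48.7186 s/layer = 128324.7924 s, i.e. 35.65 hours.

35.65 hours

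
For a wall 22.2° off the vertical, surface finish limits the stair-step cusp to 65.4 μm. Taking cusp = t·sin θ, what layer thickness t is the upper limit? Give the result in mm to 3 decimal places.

sin(22.2°) = 0.3778; t_max = 0.0654/0.3778 = 0.173 mm.

0.173 mm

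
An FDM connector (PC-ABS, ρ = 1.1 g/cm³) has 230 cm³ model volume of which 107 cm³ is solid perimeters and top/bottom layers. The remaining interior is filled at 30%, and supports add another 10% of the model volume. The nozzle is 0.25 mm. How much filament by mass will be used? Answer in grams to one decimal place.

183.6 g

Interior volume = 230 − 107 = 123 cm³.
Deposited infill = 0.30 × 123, so 36.9 cm³.
Support = 0.10 × 230 = 23 cm³.
Total printed volume = 107 + 36.9 + 23, so 166.9 cm³.
Mass = 166.9 × 1.1, so 183.59 g.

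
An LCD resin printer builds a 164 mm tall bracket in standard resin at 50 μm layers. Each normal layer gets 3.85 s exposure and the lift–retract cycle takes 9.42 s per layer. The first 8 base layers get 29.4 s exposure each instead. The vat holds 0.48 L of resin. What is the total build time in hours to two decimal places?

12.15 hours

Number of layers: 164 / 0.05 → 3280 (rounded up).
Bottom layers = 8 × (29.4 + 9.42) = 310.56 s.
Regular layers = 3272 × (3.85 + 9.42), so 43419.44 s.
Total = 310.56 + 43419.44 = 43730 s = 12.15 hours.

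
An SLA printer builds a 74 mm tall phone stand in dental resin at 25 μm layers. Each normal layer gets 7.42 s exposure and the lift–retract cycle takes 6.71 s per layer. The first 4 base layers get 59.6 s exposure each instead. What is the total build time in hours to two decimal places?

11.68 hours

Layers = ⌈74/0.025⌉ = 2960.
Burn-in layers = 4 × (59.6 + 6.71) = 265.24 s.
Regular layers: 2956 × (7.42 + 6.71) → 41768.28 s.
Total = 265.24 + 41768.28 = 42033.52 s = 11.68 hours.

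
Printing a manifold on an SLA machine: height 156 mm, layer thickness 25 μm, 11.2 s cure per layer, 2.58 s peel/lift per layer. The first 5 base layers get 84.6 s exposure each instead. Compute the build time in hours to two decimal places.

23.99 hours

Number of layers: 156 / 0.025 → 6240 (rounded up).
Bottom layers: 5 × (84.6 + 2.58) → 435.9 s.
Normal layers = 6235 × (11.2 + 2.58) = 85918.3 s.
Total = 435.9 + 85918.3 = 86354.2 s = 23.99 hours.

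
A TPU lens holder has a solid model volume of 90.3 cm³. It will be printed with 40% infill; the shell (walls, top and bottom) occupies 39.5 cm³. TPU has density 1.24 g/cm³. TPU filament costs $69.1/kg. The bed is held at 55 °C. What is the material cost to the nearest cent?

Infill region = 90.3 − 39.5, so 50.8 cm³.
Infill deposited = 0.40 × 50.8, so 20.32 cm³.
Total printed volume = 39.5 + 20.32 = 59.82 cm³.
Mass = 59.82 × 1.24 = 74.1768 g.
Cost = 74.1768 g / 1000 × $69.1/kg = $5.13.

$5.13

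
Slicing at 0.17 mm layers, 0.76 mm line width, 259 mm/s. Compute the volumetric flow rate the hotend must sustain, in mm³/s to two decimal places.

33.46

A = 0.17 × 0.76 = 0.1292 mm².
Q = v·A = 259 × 0.1292 = 33.46 mm³/s.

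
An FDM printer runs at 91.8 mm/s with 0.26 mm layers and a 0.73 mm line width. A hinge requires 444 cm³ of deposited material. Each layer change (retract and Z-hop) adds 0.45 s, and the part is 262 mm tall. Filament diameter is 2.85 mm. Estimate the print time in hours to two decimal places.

Bead cross-section = 0.26 × 0.73 = 0.1898 mm².
Toolpath length = 444 cm³ / 0.1898 mm² = 444000 / 0.1898 = 2339304.5 mm.
Print-move time = 2339304.5 / 91.8 = 25482.6 s.
Layer count = ceil(262 / 0.26) = 1008.
Non-print overhead = 1008 × 0.45, so 453.6 s.
Total = 25482.6 + 453.6 = 25936.2 s = 7.20 hours.

7.20 hours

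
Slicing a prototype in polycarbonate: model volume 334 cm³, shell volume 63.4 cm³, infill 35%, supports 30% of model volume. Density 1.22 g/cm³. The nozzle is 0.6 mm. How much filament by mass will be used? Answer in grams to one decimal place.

Volume inside the shell = 334 − 63.4 = 270.6 cm³.
Deposited infill = 0.35 × 270.6, so 94.71 cm³.
Support: 0.30 × 334 → 100.2 cm³.
Total printed volume: 63.4 + 94.71 + 100.2 → 258.31 cm³.
Mass = 258.31 × 1.22 = 315.1382 g.

315.1 g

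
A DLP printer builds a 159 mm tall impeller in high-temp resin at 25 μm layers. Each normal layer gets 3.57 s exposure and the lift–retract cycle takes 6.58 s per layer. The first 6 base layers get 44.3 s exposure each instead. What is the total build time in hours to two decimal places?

Layers = ⌈159/0.025⌉ = 6360.
Base layers: 6 × (44.3 + 6.58) → 305.28 s.
Regular layers = 6354 × (3.57 + 6.58) = 64493.1 s.
Total = 305.28 + 64493.1 = 64798.38 s = 18.00 hours.

18.00 hours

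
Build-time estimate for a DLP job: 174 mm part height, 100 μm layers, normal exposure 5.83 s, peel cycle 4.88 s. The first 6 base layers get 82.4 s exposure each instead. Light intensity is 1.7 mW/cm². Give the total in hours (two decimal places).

5.30 hours

Layer count = ceil(174 / 0.1) = 1740.
Bottom layers: 6 × (82.4 + 4.88) → 523.68 s.
Normal layers = 1734 × (5.83 + 4.88) = 18571.14 s.
Total = 523.68 + 18571.14 = 19094.82 s = 5.30 hours.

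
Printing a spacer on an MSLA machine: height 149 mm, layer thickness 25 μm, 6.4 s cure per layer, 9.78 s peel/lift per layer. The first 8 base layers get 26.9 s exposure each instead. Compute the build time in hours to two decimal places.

Number of layers: 149 / 0.025 → 5960 (rounded up).
Burn-in layers = 8 × (26.9 + 9.78), so 293.44 s.
Regular layers: 5952 × (6.4 + 9.78) → 96303.36 s.
Total = 293.44 + 96303.36 = 96596.8 s = 26.83 hours.

26.83 hours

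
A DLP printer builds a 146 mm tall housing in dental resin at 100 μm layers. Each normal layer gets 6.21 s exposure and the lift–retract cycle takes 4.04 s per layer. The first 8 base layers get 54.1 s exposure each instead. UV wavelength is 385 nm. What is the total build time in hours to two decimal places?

4.26 hours

Layer count = ceil(146 / 0.1) = 1460.
Bottom layers = 8 × (54.1 + 4.04), so 465.12 s.
Normal layers = 1452 × (6.21 + 4.04), so 14883 s.
Total = 465.12 + 14883 = 15348.12 s = 4.26 hours.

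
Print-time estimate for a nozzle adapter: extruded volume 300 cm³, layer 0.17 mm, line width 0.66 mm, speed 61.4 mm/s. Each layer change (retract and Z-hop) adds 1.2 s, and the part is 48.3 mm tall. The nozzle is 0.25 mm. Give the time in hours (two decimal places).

12.19 hours

Line area = 0.17 × 0.66 = 0.1122 mm².
Total extruded path = 300000/0.1122 = 2673796.8 mm.
Extrusion time: 2673796.8 / 61.4 → 43547.2 s.
Layers = ⌈48.3/0.17⌉ = 285.
Layer-change overhead = 285 × 1.2, so 342 s.
Total = 43547.2 + 342 = 43889.2 s = 12.19 hours.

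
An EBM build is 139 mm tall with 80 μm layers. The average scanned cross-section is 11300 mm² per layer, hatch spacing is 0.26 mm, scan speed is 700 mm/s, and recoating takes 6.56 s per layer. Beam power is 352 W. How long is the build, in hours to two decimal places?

33.14 hours

Layer count = ceil(139 / 0.08) = 1738.
Scan path per layer = 11300 / 0.26, so 43461.5 mm.
Scan time per layer: 43461.5 / 700 → 62.0879 s.
Per-layer time = 62.0879 + 6.56 = 68.6479 s.
Build time = 1738 × 68.6479 = 119310.0502 s = 33.14 hours.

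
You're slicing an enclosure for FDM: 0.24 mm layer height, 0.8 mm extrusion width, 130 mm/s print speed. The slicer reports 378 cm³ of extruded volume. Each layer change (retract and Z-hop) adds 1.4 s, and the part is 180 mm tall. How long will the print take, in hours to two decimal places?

Line area: 0.24 × 0.8 → 0.192 mm².
Toolpath length = 378 cm³ / 0.192 mm² = 378000 / 0.192 = 1968750 mm.
Time extruding: 1968750 / 130 → 15144.2 s.
Layer count = ceil(180 / 0.24) = 750.
Non-print overhead: 750 × 1.4 → 1050 s.
Total = 15144.2 + 1050 = 16194.2 s = 4.50 hours.

4.50 hours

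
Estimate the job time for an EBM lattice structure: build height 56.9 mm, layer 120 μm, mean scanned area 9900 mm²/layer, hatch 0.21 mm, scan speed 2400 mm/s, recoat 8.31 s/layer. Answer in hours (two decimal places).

Number of layers: 56.9 / 0.12 → 475 (rounded up).
Per-layer scan distance: 9900 / 0.21 → 47142.9 mm.
Per-layer scan time = 47142.9 / 2400 = 19.6429 s.
Time per layer: 19.6429 + 8.31 → 27.9529 s.
Build time = 475 × 27.9529 = 13277.6275 s = 3.69 hours.

3.69 hours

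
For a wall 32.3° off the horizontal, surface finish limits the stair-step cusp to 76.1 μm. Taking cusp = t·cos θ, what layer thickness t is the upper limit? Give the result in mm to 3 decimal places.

t = h_c / cos θ = 0.0761 / 0.8453 = 0.090 mm.

0.090 mm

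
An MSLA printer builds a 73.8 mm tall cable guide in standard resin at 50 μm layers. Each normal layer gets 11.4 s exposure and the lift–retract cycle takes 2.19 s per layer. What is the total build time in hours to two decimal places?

Layer count = ceil(73.8 / 0.05) = 1476.
Per-layer time = 11.4 + 2.19 = 13.59 s.
Build time: 1476 × 13.59 s = 20058.84 s, i.e. 5.57 hours.

5.57 hours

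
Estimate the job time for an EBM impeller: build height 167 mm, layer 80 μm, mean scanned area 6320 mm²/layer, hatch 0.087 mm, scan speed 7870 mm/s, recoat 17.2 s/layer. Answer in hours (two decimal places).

Layer count = ceil(167 / 0.08) = 2088.
Hatch length per layer: 6320 / 0.087 → 72643.7 mm.
Scan time per layer = 72643.7 / 7870, so 9.2305 s.
Time per layer: 9.2305 + 17.2 → 26.4305 s.
Total: 2088 × 26.4305 s = 55186.884 s → 15.33 hours.

15.33 hours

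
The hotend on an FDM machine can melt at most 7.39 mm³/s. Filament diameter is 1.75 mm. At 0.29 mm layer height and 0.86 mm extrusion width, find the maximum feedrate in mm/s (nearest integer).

30 mm/s

Extrusion cross-section = 0.29 × 0.86, so 0.2494 mm².
Max speed = 7.39 / 0.2494 = 29.63 ≈ 30 mm/s.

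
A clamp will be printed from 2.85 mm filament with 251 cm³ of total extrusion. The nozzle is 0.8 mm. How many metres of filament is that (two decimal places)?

Filament cross-section = π × (2.85/2)² = 6.3794 mm².
L = 251000 mm³ / 6.3794 mm² = 39345.39 mm, i.e. 39.35 m.

39.35 m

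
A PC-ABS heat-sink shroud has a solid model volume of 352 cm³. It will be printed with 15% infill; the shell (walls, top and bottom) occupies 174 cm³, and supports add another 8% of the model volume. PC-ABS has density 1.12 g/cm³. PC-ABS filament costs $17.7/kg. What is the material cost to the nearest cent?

$4.54

Interior volume: 352 − 174 → 178 cm³.
Infill volume = 0.15 × 178 = 26.7 cm³.
Support = 0.08 × 352, so 28.16 cm³.
Total printed volume = 174 + 26.7 + 28.16, so 228.86 cm³.
Mass = 228.86 × 1.12, so 256.3232 g.
Cost = 256.3232 g / 1000 × $17.7/kg = $4.54.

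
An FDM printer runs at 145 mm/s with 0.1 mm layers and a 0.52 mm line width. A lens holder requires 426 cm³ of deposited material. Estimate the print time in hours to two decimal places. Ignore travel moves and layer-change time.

15.69 hours

Extrusion cross-section = 0.1 × 0.52, so 0.052 mm².
Total extruded path = 426000/0.052 = 8192307.7 mm.
Extrusion time = 8192307.7 / 145, so 56498.7 s.
Converting: 56498.7 s = 15.69 hours.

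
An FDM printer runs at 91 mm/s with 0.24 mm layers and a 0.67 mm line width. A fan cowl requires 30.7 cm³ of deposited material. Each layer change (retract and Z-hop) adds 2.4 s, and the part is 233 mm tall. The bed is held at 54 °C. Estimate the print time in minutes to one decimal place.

73.8 minutes

Bead cross-section: 0.24 × 0.67 → 0.1608 mm².
Total extruded path = 30700/0.1608 = 190920.4 mm.
Time extruding = 190920.4 / 91, so 2098 s.
Layers = ⌈233/0.24⌉ = 971.
Z-hop total = 971 × 2.4, so 2330.4 s.
Altogether 2098 + 2330.4 = 4428.4 s, i.e. 73.8 minutes.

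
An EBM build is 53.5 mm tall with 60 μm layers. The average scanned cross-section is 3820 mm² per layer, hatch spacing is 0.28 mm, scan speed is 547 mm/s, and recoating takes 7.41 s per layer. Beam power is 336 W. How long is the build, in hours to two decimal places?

Number of layers: 53.5 / 0.06 → 892 (rounded up).
Hatch length per layer = 3820 / 0.28 = 13642.9 mm.
Scan time per layer = 13642.9 / 547 = 24.9413 s.
Per-layer time = 24.9413 + 7.41, so 32.3513 s.
Total: 892 × 32.3513 s = 28857.3596 s → 8.02 hours.

8.02 hours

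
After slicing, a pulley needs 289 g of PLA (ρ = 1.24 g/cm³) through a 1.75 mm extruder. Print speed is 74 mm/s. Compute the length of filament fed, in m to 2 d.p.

Volume = 289 g / 1.24 g·cm⁻³ = 233.0645 cm³ = 233064.5 mm³.
Filament cross-section = π × (1.75/2)² = 2.4053 mm².
Length = 233064.5 / 2.4053 = 96896.23 mm = 96.90 m.

96.90 m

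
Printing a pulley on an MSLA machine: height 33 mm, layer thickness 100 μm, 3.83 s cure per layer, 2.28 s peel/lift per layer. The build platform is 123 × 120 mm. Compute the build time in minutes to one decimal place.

Layers = ⌈33/0.1⌉ = 330.
Per-layer time = 3.83 + 2.28, so 6.11 s.
Build time: 330 × 6.11 s = 2016.3 s, i.e. 33.6 minutes.

33.6 minutes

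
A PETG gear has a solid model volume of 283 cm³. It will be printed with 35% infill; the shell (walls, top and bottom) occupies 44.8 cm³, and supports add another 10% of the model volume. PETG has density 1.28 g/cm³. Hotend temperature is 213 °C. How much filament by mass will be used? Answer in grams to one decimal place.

Infill region = 283 − 44.8, so 238.2 cm³.
Deposited infill: 0.35 × 238.2 → 83.37 cm³.
Support = 0.10 × 283 = 28.3 cm³.
Deposited volume: 44.8 + 83.37 + 28.3 → 156.47 cm³.
Mass: 156.47 × 1.28 → 200.2816 g.

200.3 g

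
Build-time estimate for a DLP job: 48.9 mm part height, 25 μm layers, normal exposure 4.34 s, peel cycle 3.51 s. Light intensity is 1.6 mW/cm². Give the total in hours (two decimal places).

4.27 hours

Number of layers: 48.9 / 0.025 → 1956 (rounded up).
Cycle time = 4.34 + 3.51 = 7.85 s.
Total = 1956 × 7.85 = 15354.6 s = 4.27 hours.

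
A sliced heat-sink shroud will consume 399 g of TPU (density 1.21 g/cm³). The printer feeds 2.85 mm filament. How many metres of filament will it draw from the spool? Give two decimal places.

51.69 m

Volume = 399 g / 1.21 g·cm⁻³ = 329.7521 cm³ = 329752.1 mm³.
A = π r² = π × 1.425² = 6.3794 mm².
L = V/A = 329752.1/6.3794 = 51690.14 mm → 51.69 m.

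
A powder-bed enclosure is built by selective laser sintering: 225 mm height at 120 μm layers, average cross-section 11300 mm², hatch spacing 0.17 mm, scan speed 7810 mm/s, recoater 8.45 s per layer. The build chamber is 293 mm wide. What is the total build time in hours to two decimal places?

8.83 hours

Layer count = ceil(225 / 0.12) = 1875.
Scan path per layer = 11300 / 0.17, so 66470.6 mm.
Per-layer scan time = 66470.6 / 7810 = 8.511 s.
Layer cycle = 8.511 + 8.45 = 16.961 s.
1875 layers × 16.961 s/layer = 31801.875 s, i.e. 8.83 hours.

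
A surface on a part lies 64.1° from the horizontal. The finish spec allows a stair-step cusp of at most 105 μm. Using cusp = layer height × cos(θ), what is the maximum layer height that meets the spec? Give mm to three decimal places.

0.240 mm

t = h_c / cos θ = 0.105 / 0.4368 = 0.240 mm.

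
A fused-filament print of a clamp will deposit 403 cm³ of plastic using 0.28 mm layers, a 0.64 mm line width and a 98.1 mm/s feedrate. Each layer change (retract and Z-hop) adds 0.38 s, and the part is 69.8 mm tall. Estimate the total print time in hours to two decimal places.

Line area = 0.28 × 0.64, so 0.1792 mm².
Total extruded path = 403000/0.1792 = 2248883.9 mm.
Print-move time = 2248883.9 / 98.1, so 22924.4 s.
Layer count = ceil(69.8 / 0.28) = 250.
Layer-change overhead = 250 × 0.38 = 95 s.
Altogether 22924.4 + 95 = 23019.4 s, i.e. 6.39 hours.

6.39 hours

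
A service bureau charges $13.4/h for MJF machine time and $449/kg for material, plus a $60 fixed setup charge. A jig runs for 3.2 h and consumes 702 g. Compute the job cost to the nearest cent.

$418.08

Machine-time cost = 13.4 × 3.2 = $42.88.
Feedstock cost: 449 × 702/1000 → $315.198.
Total = 42.88 + 315.198 + 60 = 418.078 ≈ $418.08.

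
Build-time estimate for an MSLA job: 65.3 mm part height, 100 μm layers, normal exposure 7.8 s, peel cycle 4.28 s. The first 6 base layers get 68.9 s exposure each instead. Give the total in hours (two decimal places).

2.29 hours

Layers = ⌈65.3/0.1⌉ = 653.
Base layers = 6 × (68.9 + 4.28) = 439.08 s.
Normal layers: 647 × (7.8 + 4.28) → 7815.76 s.
Sum: 439.08 + 7815.76 = 8254.84 s → 2.29 hours.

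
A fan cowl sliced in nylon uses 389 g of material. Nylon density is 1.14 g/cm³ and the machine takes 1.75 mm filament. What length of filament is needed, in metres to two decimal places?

141.87 m

Volume = 389 g / 1.14 g·cm⁻³ = 341.2281 cm³ = 341228.1 mm³.
Cross-section of 1.75 mm filament: π·(1.75/2)² = 2.4053 mm².
Length = 341228.1 / 2.4053 = 141865.09 mm = 141.87 m.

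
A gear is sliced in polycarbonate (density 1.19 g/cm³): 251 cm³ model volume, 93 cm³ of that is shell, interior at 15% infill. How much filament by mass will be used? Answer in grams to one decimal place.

Volume inside the shell: 251 − 93 → 158 cm³.
Infill volume = 0.15 × 158, so 23.7 cm³.
Deposited volume = 93 + 23.7 = 116.7 cm³.
Mass: 116.7 × 1.19 → 138.873 g.

138.9 g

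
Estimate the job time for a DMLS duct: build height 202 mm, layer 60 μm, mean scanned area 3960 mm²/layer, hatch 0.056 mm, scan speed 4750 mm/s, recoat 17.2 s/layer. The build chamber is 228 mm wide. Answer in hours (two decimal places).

Layers = ⌈202/0.06⌉ = 3367.
Scan path per layer: 3960 / 0.056 → 70714.3 mm.
Scan time per layer = 70714.3 / 4750 = 14.8872 s.
Time per layer = 14.8872 + 17.2, so 32.0872 s.
Total: 3367 × 32.0872 s = 108037.6024 s → 30.01 hours.

30.01 hours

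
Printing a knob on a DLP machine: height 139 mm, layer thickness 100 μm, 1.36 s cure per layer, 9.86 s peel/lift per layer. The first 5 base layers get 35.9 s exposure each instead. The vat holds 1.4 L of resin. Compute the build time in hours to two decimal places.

4.38 hours

Layers = ⌈139/0.1⌉ = 1390.
Bottom layers: 5 × (35.9 + 9.86) → 228.8 s.
Normal layers: 1385 × (1.36 + 9.86) → 15539.7 s.
Sum: 228.8 + 15539.7 = 15768.5 s → 4.38 hours.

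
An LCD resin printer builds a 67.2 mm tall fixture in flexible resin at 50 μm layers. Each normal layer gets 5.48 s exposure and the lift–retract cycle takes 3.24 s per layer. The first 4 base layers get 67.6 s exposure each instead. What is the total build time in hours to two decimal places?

Number of layers: 67.2 / 0.05 → 1344 (rounded up).
Base layers = 4 × (67.6 + 3.24), so 283.36 s.
Normal layers = 1340 × (5.48 + 3.24), so 11684.8 s.
Sum: 283.36 + 11684.8 = 11968.16 s → 3.32 hours.

3.32 hours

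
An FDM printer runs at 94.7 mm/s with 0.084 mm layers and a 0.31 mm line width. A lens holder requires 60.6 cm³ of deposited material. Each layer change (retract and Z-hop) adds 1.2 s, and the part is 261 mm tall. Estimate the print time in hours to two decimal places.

Line area = 0.084 × 0.31 = 0.02604 mm².
Toolpath length = 60.6 cm³ / 0.02604 mm² = 60600 / 0.02604 = 2327188.9 mm.
Time extruding: 2327188.9 / 94.7 → 24574.3 s.
Layers = ⌈261/0.084⌉ = 3108.
Z-hop total = 3108 × 1.2, so 3729.6 s.
Altogether 24574.3 + 3729.6 = 28303.9 s, i.e. 7.86 hours.

7.86 hours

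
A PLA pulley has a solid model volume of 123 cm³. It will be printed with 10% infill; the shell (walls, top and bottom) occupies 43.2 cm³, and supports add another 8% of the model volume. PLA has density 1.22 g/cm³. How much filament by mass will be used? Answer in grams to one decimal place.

Interior volume = 123 − 43.2, so 79.8 cm³.
Infill deposited: 0.10 × 79.8 → 7.98 cm³.
Support = 0.08 × 123, so 9.84 cm³.
Total printed volume = 43.2 + 7.98 + 9.84 = 61.02 cm³.
Mass = 61.02 × 1.22, so 74.4444 g.

74.4 g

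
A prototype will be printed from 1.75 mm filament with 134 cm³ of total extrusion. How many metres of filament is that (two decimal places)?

55.71 m

Cross-section of 1.75 mm filament: π·(1.75/2)² = 2.4053 mm².
Length = 134 cm³ / 2.4053 mm² = 134000 / 2.4053 = 55710.31 mm = 55.71 m.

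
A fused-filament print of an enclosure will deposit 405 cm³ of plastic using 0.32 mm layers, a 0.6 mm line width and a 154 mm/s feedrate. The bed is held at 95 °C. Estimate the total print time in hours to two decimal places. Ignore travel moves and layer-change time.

3.80 hours

Bead cross-section = 0.32 × 0.6, so 0.192 mm².
Total extruded path = 405000/0.192 = 2109375 mm.
Time extruding = 2109375 / 154 = 13697.2 s.
In the requested units: 13697.2 s = 3.80 hours.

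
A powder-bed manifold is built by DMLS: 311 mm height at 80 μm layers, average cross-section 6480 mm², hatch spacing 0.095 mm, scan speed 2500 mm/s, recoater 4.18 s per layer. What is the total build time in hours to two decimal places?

Layer count = ceil(311 / 0.08) = 3888.
Scan path per layer = 6480 / 0.095, so 68210.5 mm.
Per-layer scan time: 68210.5 / 2500 → 27.2842 s.
Time per layer: 27.2842 + 4.18 → 31.4642 s.
Build time = 3888 × 31.4642 = 122332.8096 s = 33.98 hours.

33.98 hours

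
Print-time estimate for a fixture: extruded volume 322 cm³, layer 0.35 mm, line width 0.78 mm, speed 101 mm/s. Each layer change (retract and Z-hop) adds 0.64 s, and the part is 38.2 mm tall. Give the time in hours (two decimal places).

3.26 hours

Line area = 0.35 × 0.78 = 0.273 mm².
Total extruded path = 322000/0.273 = 1179487.2 mm.
Print-move time: 1179487.2 / 101 → 11678.1 s.
Layers = ⌈38.2/0.35⌉ = 110.
Layer-change overhead = 110 × 0.64 = 70.4 s.
Altogether 11678.1 + 70.4 = 11748.5 s, i.e. 3.26 hours.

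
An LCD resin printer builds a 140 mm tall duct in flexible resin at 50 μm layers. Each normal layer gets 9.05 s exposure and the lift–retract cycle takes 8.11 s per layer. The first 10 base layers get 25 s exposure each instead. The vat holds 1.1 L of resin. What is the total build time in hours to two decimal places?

Layer count = ceil(140 / 0.05) = 2800.
Bottom layers = 10 × (25 + 8.11) = 331.1 s.
Normal layers = 2790 × (9.05 + 8.11), so 47876.4 s.
Sum: 331.1 + 47876.4 = 48207.5 s → 13.39 hours.

13.39 hours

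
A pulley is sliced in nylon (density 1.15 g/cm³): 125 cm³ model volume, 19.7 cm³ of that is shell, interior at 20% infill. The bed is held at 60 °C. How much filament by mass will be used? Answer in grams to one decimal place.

46.9 g

Infill region: 125 − 19.7 → 105.3 cm³.
Deposited infill = 0.20 × 105.3 = 21.06 cm³.
Total printed volume = 19.7 + 21.06, so 40.76 cm³.
Mass = 40.76 × 1.15, so 46.874 g.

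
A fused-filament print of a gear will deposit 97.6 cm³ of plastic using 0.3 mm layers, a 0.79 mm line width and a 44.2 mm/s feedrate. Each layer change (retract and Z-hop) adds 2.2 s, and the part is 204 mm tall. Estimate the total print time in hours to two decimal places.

3.00 hours

Line area: 0.3 × 0.79 → 0.237 mm².
Path length: 97600 mm³ / 0.237 mm² → 411814.3 mm.
Time extruding = 411814.3 / 44.2 = 9317.1 s.
Layers = ⌈204/0.3⌉ = 680.
Z-hop total: 680 × 2.2 → 1496 s.
Altogether 9317.1 + 1496 = 10813.1 s, i.e. 3.00 hours.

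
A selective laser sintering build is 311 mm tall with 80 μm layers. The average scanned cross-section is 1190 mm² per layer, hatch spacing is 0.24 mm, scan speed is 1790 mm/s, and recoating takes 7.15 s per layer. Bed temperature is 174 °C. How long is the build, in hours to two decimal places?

Layers = ⌈311/0.08⌉ = 3888.
Scan path per layer = 1190 / 0.24, so 4958.3 mm.
Scan time per layer = 4958.3 / 1790, so 2.77 s.
Layer cycle = 2.77 + 7.15 = 9.92 s.
3888 layers × 9.92 s/layer = 38568.96 s, i.e. 10.71 hours.

10.71 hours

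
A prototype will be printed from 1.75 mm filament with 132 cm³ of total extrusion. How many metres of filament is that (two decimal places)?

54.88 m

Filament cross-section = π × (1.75/2)² = 2.4053 mm².
Length = 132 cm³ / 2.4053 mm² = 132000 / 2.4053 = 54878.81 mm = 54.88 m.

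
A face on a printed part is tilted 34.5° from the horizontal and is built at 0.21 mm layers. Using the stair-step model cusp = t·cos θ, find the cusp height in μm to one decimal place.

Cusp = layer height × cos(34.5°) = 0.21 × 0.8241 = 0.173061 mm = 173.1 μm.

173.1 μm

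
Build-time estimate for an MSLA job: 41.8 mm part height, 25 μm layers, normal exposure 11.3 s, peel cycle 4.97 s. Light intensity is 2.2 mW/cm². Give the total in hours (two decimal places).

7.56 hours

Number of layers: 41.8 / 0.025 → 1672 (rounded up).
Each layer takes: 11.3 + 4.97 → 16.27 s.
Build time: 1672 × 16.27 s = 27203.44 s, i.e. 7.56 hours.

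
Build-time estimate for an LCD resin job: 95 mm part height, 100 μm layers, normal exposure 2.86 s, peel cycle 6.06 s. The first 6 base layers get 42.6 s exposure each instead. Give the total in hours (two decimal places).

2.42 hours

Number of layers: 95 / 0.1 → 950 (rounded up).
Burn-in layers = 6 × (42.6 + 6.06), so 291.96 s.
Remaining layers = 944 × (2.86 + 6.06) = 8420.48 s.
Sum: 291.96 + 8420.48 = 8712.44 s → 2.42 hours.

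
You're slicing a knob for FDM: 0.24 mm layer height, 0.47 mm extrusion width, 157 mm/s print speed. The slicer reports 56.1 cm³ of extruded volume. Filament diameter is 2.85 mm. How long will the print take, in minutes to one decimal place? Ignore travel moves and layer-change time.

Extrusion cross-section = 0.24 × 0.47 = 0.1128 mm².
Toolpath length = 56.1 cm³ / 0.1128 mm² = 56100 / 0.1128 = 497340.4 mm.
Extrusion time = 497340.4 / 157, so 3167.8 s.
In the requested units: 3167.8 s = 52.8 minutes.

52.8 minutes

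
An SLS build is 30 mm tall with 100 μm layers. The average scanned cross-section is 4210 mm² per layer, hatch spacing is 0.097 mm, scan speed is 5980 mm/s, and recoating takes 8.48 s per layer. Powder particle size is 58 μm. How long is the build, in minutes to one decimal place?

Layers = ⌈30/0.1⌉ = 300.
Scan path per layer = 4210 / 0.097 = 43402.1 mm.
Laser time per layer: 43402.1 / 5980 → 7.2579 s.
Layer cycle = 7.2579 + 8.48, so 15.7379 s.
Total: 300 × 15.7379 s = 4721.37 s → 78.7 minutes.

78.7 minutes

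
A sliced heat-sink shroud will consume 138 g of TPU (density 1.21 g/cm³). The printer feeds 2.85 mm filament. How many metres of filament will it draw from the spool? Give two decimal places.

17.88 m

Volume = 138 g / 1.21 g·cm⁻³ = 114.0496 cm³ = 114049.6 mm³.
A = π r² = π × 1.425² = 6.3794 mm².
L = V/A = 114049.6/6.3794 = 17877.79 mm → 17.88 m.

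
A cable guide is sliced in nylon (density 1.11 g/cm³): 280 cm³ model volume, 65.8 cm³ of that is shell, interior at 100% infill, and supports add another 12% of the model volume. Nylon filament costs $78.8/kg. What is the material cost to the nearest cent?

Infill region = 280 − 65.8 = 214.2 cm³.
Infill deposited = 1.00 × 214.2 = 214.2 cm³.
Support: 0.12 × 280 → 33.6 cm³.
Total printed volume = 65.8 + 214.2 + 33.6, so 313.6 cm³.
Mass = 313.6 × 1.11 = 348.096 g.
At $78.8/kg: 348.096/1000 × 78.8 = $27.43.

$27.43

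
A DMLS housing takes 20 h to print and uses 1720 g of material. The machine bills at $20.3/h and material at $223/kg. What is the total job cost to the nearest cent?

Machine cost = 20.3 × 20 = $406.00.
Feedstock cost = 223 × 1720/1000, so $383.56.
Job cost: 406.00 + 383.56 = $789.56.

$789.56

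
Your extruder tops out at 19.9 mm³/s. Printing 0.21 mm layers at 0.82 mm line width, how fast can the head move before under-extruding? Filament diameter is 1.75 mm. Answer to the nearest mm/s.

116 mm/s

A = 0.21 × 0.82 = 0.1722 mm².
Max speed = 19.9 / 0.1722 = 115.56 ≈ 116 mm/s.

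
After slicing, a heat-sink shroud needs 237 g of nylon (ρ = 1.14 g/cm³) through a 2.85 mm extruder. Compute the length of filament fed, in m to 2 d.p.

Volume = 237 g / 1.14 g·cm⁻³ = 207.8947 cm³ = 207894.7 mm³.
A = π r² = π × 1.425² = 6.3794 mm².
Length = 207894.7 / 6.3794 = 32588.44 mm = 32.59 m.

32.59 m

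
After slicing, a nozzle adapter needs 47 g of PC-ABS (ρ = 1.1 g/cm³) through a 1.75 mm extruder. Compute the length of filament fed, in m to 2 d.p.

17.76 m

Extruded volume: 47/1.1 = 42.7273 cm³ (42727.3 mm³).
Cross-section of 1.75 mm filament: π·(1.75/2)² = 2.4053 mm².
L = V/A = 42727.3/2.4053 = 17763.81 mm → 17.76 m.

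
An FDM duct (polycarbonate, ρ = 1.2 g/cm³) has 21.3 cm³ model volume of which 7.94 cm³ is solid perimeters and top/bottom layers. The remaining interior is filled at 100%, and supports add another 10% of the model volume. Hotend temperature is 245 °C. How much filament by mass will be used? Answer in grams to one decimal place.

Interior volume = 21.3 − 7.94 = 13.36 cm³.
Deposited infill = 1.00 × 13.36 = 13.36 cm³.
Support: 0.10 × 21.3 → 2.13 cm³.
Total extruded = 7.94 + 13.36 + 2.13, so 23.43 cm³.
Mass = 23.43 × 1.2 = 28.116 g.

28.1 g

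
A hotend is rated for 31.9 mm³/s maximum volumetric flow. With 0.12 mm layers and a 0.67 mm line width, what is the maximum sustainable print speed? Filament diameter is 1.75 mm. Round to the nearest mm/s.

397 mm/s

Bead cross-section: 0.12 × 0.67 → 0.0804 mm².
Max speed = 31.9 / 0.0804 = 396.77 ≈ 397 mm/s.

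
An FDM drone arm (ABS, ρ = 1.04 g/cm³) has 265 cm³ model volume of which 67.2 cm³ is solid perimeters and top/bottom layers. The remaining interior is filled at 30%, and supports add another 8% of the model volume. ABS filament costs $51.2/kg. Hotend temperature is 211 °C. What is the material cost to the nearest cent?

$7.87

Infill region: 265 − 67.2 → 197.8 cm³.
Deposited infill = 0.30 × 197.8, so 59.34 cm³.
Support: 0.08 × 265 → 21.2 cm³.
Total printed volume = 67.2 + 59.34 + 21.2 = 147.74 cm³.
Mass = 147.74 × 1.04 = 153.6496 g.
At $51.2/kg: 153.6496/1000 × 51.2 = $7.87.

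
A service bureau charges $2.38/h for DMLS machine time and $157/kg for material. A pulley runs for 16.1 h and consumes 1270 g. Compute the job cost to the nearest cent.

Machine cost = 2.38 × 16.1, so $38.318.
Feedstock cost = 157 × 1270/1000 = $199.39.
Total = 38.318 + 199.39 = 237.708 ≈ $237.71.

$237.71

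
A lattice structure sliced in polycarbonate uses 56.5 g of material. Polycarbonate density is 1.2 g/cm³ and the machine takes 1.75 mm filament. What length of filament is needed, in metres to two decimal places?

Volume = 56.5 g / 1.2 g·cm⁻³ = 47.0833 cm³ = 47083.3 mm³.
A = π r² = π × 0.875² = 2.4053 mm².
Length = 47083.3 / 2.4053 = 19574.81 mm = 19.57 m.

19.57 m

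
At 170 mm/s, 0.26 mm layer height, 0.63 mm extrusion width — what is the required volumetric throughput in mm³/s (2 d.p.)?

27.85

Bead cross-section: 0.26 × 0.63 → 0.1638 mm².
Volumetric flow = 170 × 0.1638 = 27.85 mm³/s.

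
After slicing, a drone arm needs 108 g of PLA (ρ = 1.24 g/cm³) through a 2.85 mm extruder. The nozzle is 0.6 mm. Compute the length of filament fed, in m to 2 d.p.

13.65 m

Extruded volume: 108/1.24 = 87.0968 cm³ (87096.8 mm³).
Filament cross-section = π × (2.85/2)² = 6.3794 mm².
L = V/A = 87096.8/6.3794 = 13652.82 mm → 13.65 m.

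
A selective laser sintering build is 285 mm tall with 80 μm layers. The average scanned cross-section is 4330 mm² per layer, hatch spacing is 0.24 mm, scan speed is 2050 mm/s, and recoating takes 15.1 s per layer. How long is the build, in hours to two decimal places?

Layer count = ceil(285 / 0.08) = 3563.
Hatch length per layer = 4330 / 0.24, so 18041.7 mm.
Laser time per layer = 18041.7 / 2050 = 8.8008 s.
Per-layer time = 8.8008 + 15.1 = 23.9008 s.
Total: 3563 × 23.9008 s = 85158.5504 s → 23.66 hours.

23.66 hours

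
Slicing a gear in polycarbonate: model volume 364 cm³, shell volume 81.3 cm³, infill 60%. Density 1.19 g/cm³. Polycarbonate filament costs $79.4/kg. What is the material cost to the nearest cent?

$23.71

Interior volume = 364 − 81.3 = 282.7 cm³.
Infill deposited = 0.60 × 282.7 = 169.62 cm³.
Deposited volume = 81.3 + 169.62, so 250.92 cm³.
Mass = 250.92 × 1.19, so 298.5948 g.
Cost = 298.5948 g / 1000 × $79.4/kg = $23.71.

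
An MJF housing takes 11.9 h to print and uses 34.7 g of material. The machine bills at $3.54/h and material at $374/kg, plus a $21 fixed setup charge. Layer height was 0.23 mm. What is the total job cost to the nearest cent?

Machine-time cost = 3.54 × 11.9 = $42.126.
Feedstock cost = 374 × 34.7/1000, so $12.9778.
Adding setup: 42.126 + 12.9778 + 21 → 76.1038 ≈ $76.10.

$76.10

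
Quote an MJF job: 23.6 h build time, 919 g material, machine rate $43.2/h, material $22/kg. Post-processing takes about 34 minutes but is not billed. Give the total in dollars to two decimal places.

$1039.74

Time charge = 43.2 × 23.6, so $1019.52.
Feedstock cost = 22 × 919/1000 = $20.218.
Total = 1019.52 + 20.218 = 1039.738 ≈ $1039.74.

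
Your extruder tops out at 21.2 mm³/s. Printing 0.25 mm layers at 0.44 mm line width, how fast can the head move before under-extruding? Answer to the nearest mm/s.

193 mm/s

Bead cross-section = 0.25 × 0.44, so 0.11 mm².
v_max = Q/A = 21.2/0.11 = 192.73 mm/s → 193 mm/s.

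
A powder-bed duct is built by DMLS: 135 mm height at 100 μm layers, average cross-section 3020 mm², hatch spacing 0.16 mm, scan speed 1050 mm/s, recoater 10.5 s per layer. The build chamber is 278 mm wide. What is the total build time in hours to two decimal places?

Layers = ⌈135/0.1⌉ = 1350.
Scan path per layer = 3020 / 0.16 = 18875 mm.
Per-layer scan time = 18875 / 1050 = 17.9762 s.
Time per layer: 17.9762 + 10.5 → 28.4762 s.
Total: 1350 × 28.4762 s = 38442.87 s → 10.68 hours.

10.68 hours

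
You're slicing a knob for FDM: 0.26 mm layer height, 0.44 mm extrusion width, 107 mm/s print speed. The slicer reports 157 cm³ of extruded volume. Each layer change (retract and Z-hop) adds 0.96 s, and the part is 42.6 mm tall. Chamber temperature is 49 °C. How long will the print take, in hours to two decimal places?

Line area: 0.26 × 0.44 → 0.1144 mm².
Total extruded path = 157000/0.1144 = 1372377.6 mm.
Extrusion time: 1372377.6 / 107 → 12826 s.
Layer count = ceil(42.6 / 0.26) = 164.
Layer-change overhead = 164 × 0.96 = 157.44 s.
Total = 12826 + 157.44 = 12983.44 s = 3.61 hours.

3.61 hours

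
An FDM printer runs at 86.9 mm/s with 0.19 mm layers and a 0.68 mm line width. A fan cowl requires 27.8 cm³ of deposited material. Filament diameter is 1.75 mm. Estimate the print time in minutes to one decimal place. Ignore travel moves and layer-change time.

Bead cross-section: 0.19 × 0.68 → 0.1292 mm².
Toolpath length = 27.8 cm³ / 0.1292 mm² = 27800 / 0.1292 = 215170.3 mm.
Extrusion time: 215170.3 / 86.9 → 2476.1 s.
2476.1 s = 41.3 minutes.

41.3 minutes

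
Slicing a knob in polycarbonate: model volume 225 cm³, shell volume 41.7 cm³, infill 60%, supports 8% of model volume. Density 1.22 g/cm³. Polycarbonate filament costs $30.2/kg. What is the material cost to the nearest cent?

Volume inside the shell: 225 − 41.7 → 183.3 cm³.
Infill deposited: 0.60 × 183.3 → 109.98 cm³.
Support = 0.08 × 225 = 18 cm³.
Deposited volume = 41.7 + 109.98 + 18 = 169.68 cm³.
Mass = 169.68 × 1.22 = 207.0096 g.
Cost = 207.0096 g / 1000 × $30.2/kg = $6.25.

$6.25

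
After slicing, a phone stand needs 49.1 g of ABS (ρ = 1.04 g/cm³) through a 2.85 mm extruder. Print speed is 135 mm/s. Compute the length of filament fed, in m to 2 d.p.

Volume = 49.1 g / 1.04 g·cm⁻³ = 47.2115 cm³ = 47211.5 mm³.
Filament cross-section = π × (2.85/2)² = 6.3794 mm².
L = V/A = 47211.5/6.3794 = 7400.62 mm → 7.40 m.

7.40 m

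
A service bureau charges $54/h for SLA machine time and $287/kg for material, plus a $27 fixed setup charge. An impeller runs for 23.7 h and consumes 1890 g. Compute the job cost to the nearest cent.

$1849.23

Machine-time cost: 54 × 23.7 → $1279.80.
Feedstock cost = 287 × 1890/1000, so $542.43.
Total = 1279.80 + 542.43 + 27 = $1849.23.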